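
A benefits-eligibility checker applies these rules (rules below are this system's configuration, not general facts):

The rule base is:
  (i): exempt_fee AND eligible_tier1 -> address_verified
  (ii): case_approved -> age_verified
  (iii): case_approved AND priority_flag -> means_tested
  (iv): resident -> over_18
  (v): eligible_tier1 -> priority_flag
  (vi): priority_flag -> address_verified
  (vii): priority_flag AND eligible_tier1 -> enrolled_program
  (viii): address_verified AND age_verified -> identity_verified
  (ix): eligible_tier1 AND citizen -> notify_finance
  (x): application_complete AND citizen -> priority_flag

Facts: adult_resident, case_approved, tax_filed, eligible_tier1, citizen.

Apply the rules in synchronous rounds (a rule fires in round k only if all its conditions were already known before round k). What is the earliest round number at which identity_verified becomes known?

[1] (ii) [case_approved -> age_verified]; (v) [eligible_tier1 -> priority_flag]; (ix) [eligible_tier1 AND citizen -> notify_finance]. ⇒ new: age_verified, priority_flag, notify_finance.
[2] (iii) [case_approved AND priority_flag -> means_tested]; (vi) [priority_flag -> address_verified]; (vii) [priority_flag AND eligible_tier1 -> enrolled_program]. ⇒ new: means_tested, address_verified, enrolled_program.
[3] (viii) [address_verified AND age_verified -> identity_verified]. ⇒ new: identity_verified.
identity_verified first appears in round 3.

3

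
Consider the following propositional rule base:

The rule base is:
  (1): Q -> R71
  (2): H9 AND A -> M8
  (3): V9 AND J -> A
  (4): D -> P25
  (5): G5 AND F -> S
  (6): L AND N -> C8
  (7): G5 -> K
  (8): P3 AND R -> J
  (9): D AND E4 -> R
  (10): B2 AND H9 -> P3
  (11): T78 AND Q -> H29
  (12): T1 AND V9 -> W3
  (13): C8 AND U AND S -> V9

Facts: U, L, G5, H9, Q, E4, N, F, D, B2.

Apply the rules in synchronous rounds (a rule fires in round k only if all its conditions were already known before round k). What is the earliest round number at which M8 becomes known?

Round 1: (1) [Q -> R71]; (4) [D -> P25]; (5) [G5 AND F -> S]; (6) [L AND N -> C8]; (7) [G5 -> K]; (9) [D AND E4 -> R]; (10) [B2 AND H9 -> P3]. New: R71, P25, S, C8, K, R, P3.
Round 2: (8) [P3 AND R -> J]; (13) [C8 AND U AND S -> V9]. New: J, V9.
Round 3: (3) [V9 AND J -> A]. New: A.
Round 4: (2) [H9 AND A -> M8]. New: M8.
M8 first appears in round 4.

4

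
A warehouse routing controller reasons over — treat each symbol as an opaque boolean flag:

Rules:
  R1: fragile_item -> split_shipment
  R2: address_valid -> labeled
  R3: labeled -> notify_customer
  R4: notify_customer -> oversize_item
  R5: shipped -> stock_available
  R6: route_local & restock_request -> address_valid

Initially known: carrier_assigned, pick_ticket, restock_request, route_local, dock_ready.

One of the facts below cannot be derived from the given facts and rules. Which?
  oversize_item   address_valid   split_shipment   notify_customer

[1] R6 [route_local & restock_request -> address_valid]. ⇒ new: address_valid.
[2] R2 [address_valid -> labeled]. ⇒ new: labeled.
[3] R3 [labeled -> notify_customer]. ⇒ new: notify_customer.
[4] R4 [notify_customer -> oversize_item]. ⇒ new: oversize_item.
Derived: address_valid (round 1), notify_customer (round 3), oversize_item (round 4). split_shipment never appears in any round.

split_shipment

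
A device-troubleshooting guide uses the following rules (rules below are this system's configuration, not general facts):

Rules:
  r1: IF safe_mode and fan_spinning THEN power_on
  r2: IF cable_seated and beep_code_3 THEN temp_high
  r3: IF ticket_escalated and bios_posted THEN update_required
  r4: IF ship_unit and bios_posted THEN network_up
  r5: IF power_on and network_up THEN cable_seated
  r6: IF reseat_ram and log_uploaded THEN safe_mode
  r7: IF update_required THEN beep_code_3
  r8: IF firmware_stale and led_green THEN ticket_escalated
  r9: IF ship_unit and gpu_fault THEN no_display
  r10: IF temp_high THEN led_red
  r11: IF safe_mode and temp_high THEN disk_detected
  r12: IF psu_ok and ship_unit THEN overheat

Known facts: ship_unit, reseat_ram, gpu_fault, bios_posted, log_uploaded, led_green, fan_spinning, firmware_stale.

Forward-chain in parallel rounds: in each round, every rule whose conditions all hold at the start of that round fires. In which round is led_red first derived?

Round 1: r4 [IF ship_unit and bios_posted THEN network_up]; r6 [IF reseat_ram and log_uploaded THEN safe_mode]; r8 [IF firmware_stale and led_green THEN ticket_escalated]; r9 [IF ship_unit and gpu_fault THEN no_display]. New: network_up, safe_mode, ticket_escalated, no_display.
Round 2: r1 [IF safe_mode and fan_spinning THEN power_on]; r3 [IF ticket_escalated and bios_posted THEN update_required]. New: power_on, update_required.
Round 3: r5 [IF power_on and network_up THEN cable_seated]; r7 [IF update_required THEN beep_code_3]. New: cable_seated, beep_code_3.
Round 4: r2 [IF cable_seated and beep_code_3 THEN temp_high]. New: temp_high.
Round 5: r10 [IF temp_high THEN led_red]; r11 [IF safe_mode and temp_high THEN disk_detected]. New: led_red, disk_detected.
led_red first appears in round 5.

5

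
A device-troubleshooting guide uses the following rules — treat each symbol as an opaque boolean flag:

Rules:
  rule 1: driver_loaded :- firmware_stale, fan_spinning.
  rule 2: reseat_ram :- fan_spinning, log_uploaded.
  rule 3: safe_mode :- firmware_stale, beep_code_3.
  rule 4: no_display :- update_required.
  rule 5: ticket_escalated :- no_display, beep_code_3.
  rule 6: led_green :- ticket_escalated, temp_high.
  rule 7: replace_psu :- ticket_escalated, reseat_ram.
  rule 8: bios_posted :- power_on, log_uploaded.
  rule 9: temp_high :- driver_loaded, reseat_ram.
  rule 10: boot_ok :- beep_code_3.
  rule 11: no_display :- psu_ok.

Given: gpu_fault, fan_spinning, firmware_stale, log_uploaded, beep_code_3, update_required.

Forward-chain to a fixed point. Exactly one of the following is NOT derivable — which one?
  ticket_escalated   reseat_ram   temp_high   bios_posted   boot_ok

Round 1 — rule 1, rule 2, rule 3, rule 4, rule 10, derive driver_loaded, reseat_ram, safe_mode, no_display, boot_ok.
Round 2 — rule 5, rule 9, derive ticket_escalated, temp_high.
Round 3 — rule 6, rule 7, derive led_green, replace_psu.
Derived: boot_ok (round 1), temp_high (round 2), reseat_ram (round 1), ticket_escalated (round 2). bios_posted never appears in any round.

bios_posted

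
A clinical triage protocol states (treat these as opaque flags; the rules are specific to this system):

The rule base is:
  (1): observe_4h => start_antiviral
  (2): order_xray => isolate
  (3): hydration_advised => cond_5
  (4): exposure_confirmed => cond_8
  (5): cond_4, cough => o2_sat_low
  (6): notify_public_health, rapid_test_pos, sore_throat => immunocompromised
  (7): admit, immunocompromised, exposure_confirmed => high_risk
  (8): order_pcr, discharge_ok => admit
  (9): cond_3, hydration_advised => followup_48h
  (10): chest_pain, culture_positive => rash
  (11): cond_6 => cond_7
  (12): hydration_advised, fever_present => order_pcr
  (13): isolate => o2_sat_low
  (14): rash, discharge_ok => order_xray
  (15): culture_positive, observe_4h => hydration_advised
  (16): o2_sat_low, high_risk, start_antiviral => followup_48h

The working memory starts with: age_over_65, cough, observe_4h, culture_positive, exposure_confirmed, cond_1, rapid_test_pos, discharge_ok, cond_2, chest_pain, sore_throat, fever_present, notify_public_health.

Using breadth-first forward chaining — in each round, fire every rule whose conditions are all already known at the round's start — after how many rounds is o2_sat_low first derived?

4

Round 1: (1) [observe_4h => start_antiviral]; (4) [exposure_confirmed => cond_8]; (6) [notify_public_health, rapid_test_pos, sore_throat => immunocompromised]; (10) [chest_pain, culture_positive => rash]; (15) [culture_positive, observe_4h => hydration_advised]. Adds start_antiviral, cond_8, immunocompromised, rash, hydration_advised.
Round 2: (3) [hydration_advised => cond_5]; (12) [hydration_advised, fever_present => order_pcr]; (14) [rash, discharge_ok => order_xray]. Adds cond_5, order_pcr, order_xray.
Round 3: (2) [order_xray => isolate]; (8) [order_pcr, discharge_ok => admit]. Adds isolate, admit.
Round 4: (7) [admit, immunocompromised, exposure_confirmed => high_risk]; (13) [isolate => o2_sat_low]. Adds high_risk, o2_sat_low.
o2_sat_low first appears in round 4.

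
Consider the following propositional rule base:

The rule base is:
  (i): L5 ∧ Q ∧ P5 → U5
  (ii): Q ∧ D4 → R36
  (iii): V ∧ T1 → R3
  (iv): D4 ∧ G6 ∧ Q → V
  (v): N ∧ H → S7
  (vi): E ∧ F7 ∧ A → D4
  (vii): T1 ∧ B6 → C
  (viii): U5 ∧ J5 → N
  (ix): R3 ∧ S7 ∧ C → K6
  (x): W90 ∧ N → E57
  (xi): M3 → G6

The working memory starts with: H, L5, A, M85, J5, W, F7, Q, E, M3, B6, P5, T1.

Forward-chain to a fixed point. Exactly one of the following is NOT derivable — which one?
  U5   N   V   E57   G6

E57

Round 1: (i) [L5 ∧ Q ∧ P5 → U5]; (vi) [E ∧ F7 ∧ A → D4]; (vii) [T1 ∧ B6 → C]; (xi) [M3 → G6]. Adds U5, D4, C, G6.
Round 2: (ii) [Q ∧ D4 → R36]; (iv) [D4 ∧ G6 ∧ Q → V]; (viii) [U5 ∧ J5 → N]. Adds R36, V, N.
Round 3: (iii) [V ∧ T1 → R3]; (v) [N ∧ H → S7]. Adds R3, S7.
Round 4: (ix) [R3 ∧ S7 ∧ C → K6]. Adds K6.
Derived: V (round 2), U5 (round 1), G6 (round 1), N (round 2). E57 never appears in any round.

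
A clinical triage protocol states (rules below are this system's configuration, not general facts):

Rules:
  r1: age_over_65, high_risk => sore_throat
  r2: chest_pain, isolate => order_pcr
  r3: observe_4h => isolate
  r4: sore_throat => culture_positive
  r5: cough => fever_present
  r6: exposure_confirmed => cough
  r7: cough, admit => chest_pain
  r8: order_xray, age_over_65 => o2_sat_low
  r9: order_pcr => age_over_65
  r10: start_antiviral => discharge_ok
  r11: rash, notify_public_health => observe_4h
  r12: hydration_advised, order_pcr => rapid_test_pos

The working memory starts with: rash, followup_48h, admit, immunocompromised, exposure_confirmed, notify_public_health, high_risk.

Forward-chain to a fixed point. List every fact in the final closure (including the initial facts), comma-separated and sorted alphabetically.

Round 1: r6 [exposure_confirmed => cough]; r11 [rash, notify_public_health => observe_4h]. Adds cough, observe_4h.
Round 2: r3 [observe_4h => isolate]; r5 [cough => fever_present]; r7 [cough, admit => chest_pain]. Adds isolate, fever_present, chest_pain.
Round 3: r2 [chest_pain, isolate => order_pcr]. Adds order_pcr.
Round 4: r9 [order_pcr => age_over_65]. Adds age_over_65.
Round 5: r1 [age_over_65, high_risk => sore_throat]. Adds sore_throat.
Round 6: r4 [sore_throat => culture_positive]. Adds culture_positive.

admit, age_over_65, chest_pain, cough, culture_positive, exposure_confirmed, fever_present, followup_48h, high_risk, immunocompromised, isolate, notify_public_health, observe_4h, order_pcr, rash, sore_throat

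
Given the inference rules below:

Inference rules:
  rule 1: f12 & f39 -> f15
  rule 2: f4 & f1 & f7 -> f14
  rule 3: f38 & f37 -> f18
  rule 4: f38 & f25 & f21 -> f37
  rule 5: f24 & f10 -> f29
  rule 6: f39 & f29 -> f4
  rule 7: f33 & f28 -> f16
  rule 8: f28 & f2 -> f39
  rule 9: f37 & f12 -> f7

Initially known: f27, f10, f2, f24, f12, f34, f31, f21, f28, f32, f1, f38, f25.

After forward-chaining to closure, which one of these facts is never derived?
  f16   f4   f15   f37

f16

Round 1: rule 4 [f38 & f25 & f21 -> f37]; rule 5 [f24 & f10 -> f29]; rule 8 [f28 & f2 -> f39]. New: f37, f29, f39.
Round 2: rule 1 [f12 & f39 -> f15]; rule 3 [f38 & f37 -> f18]; rule 6 [f39 & f29 -> f4]; rule 9 [f37 & f12 -> f7]. New: f15, f18, f4, f7.
Round 3: rule 2 [f4 & f1 & f7 -> f14]. New: f14.
Derived: f37 (round 1), f4 (round 2), f15 (round 2). f16 never appears in any round.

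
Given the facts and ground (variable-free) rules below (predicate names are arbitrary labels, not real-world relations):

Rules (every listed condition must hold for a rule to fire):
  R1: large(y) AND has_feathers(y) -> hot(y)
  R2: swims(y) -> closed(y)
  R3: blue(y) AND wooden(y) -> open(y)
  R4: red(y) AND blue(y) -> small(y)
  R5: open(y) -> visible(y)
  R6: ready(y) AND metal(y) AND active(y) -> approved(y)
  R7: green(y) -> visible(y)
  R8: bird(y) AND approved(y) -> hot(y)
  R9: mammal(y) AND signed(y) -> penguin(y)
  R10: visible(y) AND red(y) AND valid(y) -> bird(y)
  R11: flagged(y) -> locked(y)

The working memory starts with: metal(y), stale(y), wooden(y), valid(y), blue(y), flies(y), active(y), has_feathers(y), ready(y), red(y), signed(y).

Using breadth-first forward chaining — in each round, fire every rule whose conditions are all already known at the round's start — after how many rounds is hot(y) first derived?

Round 1: R3 [blue(y) AND wooden(y) -> open(y)]; R4 [red(y) AND blue(y) -> small(y)]; R6 [ready(y) AND metal(y) AND active(y) -> approved(y)]. Adds open(y), small(y), approved(y).
Round 2: R5 [open(y) -> visible(y)]. Adds visible(y).
Round 3: R10 [visible(y) AND red(y) AND valid(y) -> bird(y)]. Adds bird(y).
Round 4: R8 [bird(y) AND approved(y) -> hot(y)]. Adds hot(y).
hot(y) first appears in round 4.

4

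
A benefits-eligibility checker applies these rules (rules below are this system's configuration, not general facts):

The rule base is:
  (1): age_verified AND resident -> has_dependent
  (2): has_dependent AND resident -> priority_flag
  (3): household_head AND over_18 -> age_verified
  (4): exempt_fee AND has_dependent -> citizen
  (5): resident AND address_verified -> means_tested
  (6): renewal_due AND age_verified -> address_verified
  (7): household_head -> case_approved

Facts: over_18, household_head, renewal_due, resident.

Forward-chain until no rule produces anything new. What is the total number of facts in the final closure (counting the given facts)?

10

Round 1: (3) [household_head AND over_18 -> age_verified]; (7) [household_head -> case_approved]. Adds age_verified, case_approved.
Round 2: (1) [age_verified AND resident -> has_dependent]; (6) [renewal_due AND age_verified -> address_verified]. Adds has_dependent, address_verified.
Round 3: (2) [has_dependent AND resident -> priority_flag]; (5) [resident AND address_verified -> means_tested]. Adds priority_flag, means_tested.
Closure: {address_verified, age_verified, case_approved, has_dependent, household_head, means_tested, over_18, priority_flag, renewal_due, resident} — 10 facts.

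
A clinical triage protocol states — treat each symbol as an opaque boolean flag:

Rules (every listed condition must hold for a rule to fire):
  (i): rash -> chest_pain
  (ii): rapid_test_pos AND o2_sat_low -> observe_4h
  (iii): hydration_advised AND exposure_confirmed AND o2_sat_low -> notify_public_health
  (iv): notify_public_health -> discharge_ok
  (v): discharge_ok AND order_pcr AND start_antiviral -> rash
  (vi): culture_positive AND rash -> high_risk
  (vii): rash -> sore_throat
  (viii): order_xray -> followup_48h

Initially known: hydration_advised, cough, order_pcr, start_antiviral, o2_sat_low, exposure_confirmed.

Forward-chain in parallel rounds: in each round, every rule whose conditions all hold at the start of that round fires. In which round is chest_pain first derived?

Round 1: (iii) [hydration_advised AND exposure_confirmed AND o2_sat_low -> notify_public_health]. Adds notify_public_health.
Round 2: (iv) [notify_public_health -> discharge_ok]. Adds discharge_ok.
Round 3: (v) [discharge_ok AND order_pcr AND start_antiviral -> rash]. Adds rash.
Round 4: (i) [rash -> chest_pain]; (vii) [rash -> sore_throat]. Adds chest_pain, sore_throat.
chest_pain first appears in round 4.

4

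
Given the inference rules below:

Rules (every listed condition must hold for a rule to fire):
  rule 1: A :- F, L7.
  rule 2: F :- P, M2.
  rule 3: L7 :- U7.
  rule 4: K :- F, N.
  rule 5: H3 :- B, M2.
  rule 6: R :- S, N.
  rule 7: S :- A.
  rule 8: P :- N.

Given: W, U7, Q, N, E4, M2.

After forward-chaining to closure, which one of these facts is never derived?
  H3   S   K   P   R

H3

Round 1 — rule 3, rule 8, derive L7, P.
Round 2 — rule 2, derive F.
Round 3 — rule 1, rule 4, derive A, K.
Round 4 — rule 7, derive S.
Round 5 — rule 6, derive R.
Derived: K (round 3), P (round 1), R (round 5), S (round 4). H3 never appears in any round.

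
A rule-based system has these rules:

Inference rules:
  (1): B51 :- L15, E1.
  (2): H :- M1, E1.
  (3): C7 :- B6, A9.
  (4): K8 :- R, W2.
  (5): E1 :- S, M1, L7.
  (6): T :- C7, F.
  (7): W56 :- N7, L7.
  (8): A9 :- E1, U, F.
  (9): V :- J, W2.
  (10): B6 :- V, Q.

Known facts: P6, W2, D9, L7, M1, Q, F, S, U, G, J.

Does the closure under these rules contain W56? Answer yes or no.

no

Round 1: (5) [E1 :- S, M1, L7.]; (9) [V :- J, W2.]. New: E1, V.
Round 2: (2) [H :- M1, E1.]; (8) [A9 :- E1, U, F.]; (10) [B6 :- V, Q.]. New: H, A9, B6.
Round 3: (3) [C7 :- B6, A9.]. New: C7.
Round 4: (6) [T :- C7, F.]. New: T.
Fixed point reached. W56 is concluded only by (7); (7) needs N7 (never derived).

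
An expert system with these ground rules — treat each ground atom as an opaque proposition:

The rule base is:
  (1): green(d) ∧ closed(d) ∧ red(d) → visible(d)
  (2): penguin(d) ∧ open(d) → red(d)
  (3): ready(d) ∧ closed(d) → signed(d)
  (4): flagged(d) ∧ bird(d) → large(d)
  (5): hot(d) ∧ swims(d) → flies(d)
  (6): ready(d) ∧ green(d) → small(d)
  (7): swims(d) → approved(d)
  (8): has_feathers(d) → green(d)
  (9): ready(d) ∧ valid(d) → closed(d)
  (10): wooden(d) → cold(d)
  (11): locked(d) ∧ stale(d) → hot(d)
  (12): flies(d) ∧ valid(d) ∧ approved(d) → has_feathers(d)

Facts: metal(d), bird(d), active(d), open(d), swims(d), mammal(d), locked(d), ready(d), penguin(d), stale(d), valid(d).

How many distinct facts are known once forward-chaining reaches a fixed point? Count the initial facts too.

Round 1 — (2), (7), (9), (11), derive red(d), approved(d), closed(d), hot(d).
Round 2 — (3), (5), derive signed(d), flies(d).
Round 3 — (12), derive has_feathers(d).
Round 4 — (8), derive green(d).
Round 5 — (1), (6), derive visible(d), small(d).
Closure: {active(d), approved(d), bird(d), closed(d), flies(d), green(d), has_feathers(d), hot(d), locked(d), mammal(d), metal(d), open(d), penguin(d), ready(d), red(d), signed(d), small(d), stale(d), swims(d), valid(d), visible(d)} — 21 facts.

21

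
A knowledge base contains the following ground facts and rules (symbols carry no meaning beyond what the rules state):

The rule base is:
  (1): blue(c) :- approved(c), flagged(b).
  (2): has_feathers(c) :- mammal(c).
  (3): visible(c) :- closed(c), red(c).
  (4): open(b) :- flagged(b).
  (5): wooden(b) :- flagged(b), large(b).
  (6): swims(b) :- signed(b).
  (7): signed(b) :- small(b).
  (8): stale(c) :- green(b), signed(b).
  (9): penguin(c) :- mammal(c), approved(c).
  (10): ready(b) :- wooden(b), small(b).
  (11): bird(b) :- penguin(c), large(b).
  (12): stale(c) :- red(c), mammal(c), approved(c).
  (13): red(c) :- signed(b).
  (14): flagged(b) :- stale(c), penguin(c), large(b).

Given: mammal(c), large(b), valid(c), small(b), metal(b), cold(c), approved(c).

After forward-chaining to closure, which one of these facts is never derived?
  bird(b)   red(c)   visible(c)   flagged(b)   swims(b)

Round 1: (2) [has_feathers(c) :- mammal(c).]; (7) [signed(b) :- small(b).]; (9) [penguin(c) :- mammal(c), approved(c).]. New: has_feathers(c), signed(b), penguin(c).
Round 2: (6) [swims(b) :- signed(b).]; (11) [bird(b) :- penguin(c), large(b).]; (13) [red(c) :- signed(b).]. New: swims(b), bird(b), red(c).
Round 3: (12) [stale(c) :- red(c), mammal(c), approved(c).]. New: stale(c).
Round 4: (14) [flagged(b) :- stale(c), penguin(c), large(b).]. New: flagged(b).
Round 5: (1) [blue(c) :- approved(c), flagged(b).]; (4) [open(b) :- flagged(b).]; (5) [wooden(b) :- flagged(b), large(b).]. New: blue(c), open(b), wooden(b).
Round 6: (10) [ready(b) :- wooden(b), small(b).]. New: ready(b).
Derived: bird(b) (round 2), swims(b) (round 2), flagged(b) (round 4), red(c) (round 2). visible(c) never appears in any round.

visible(c)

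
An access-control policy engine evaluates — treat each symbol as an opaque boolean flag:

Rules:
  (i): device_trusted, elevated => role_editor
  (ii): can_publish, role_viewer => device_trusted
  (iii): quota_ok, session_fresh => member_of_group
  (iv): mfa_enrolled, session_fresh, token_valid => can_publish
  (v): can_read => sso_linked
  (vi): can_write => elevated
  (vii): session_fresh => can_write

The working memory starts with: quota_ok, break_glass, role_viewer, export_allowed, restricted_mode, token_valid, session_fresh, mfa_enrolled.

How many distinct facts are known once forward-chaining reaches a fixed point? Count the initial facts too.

Round 1 fires (iii), (iv), (vii), giving member_of_group, can_publish, can_write.
Round 2 fires (ii), (vi), giving device_trusted, elevated.
Round 3 fires (i), giving role_editor.
Closure: {break_glass, can_publish, can_write, device_trusted, elevated, export_allowed, member_of_group, mfa_enrolled, quota_ok, restricted_mode, role_editor, role_viewer, session_fresh, token_valid} — 14 facts.

14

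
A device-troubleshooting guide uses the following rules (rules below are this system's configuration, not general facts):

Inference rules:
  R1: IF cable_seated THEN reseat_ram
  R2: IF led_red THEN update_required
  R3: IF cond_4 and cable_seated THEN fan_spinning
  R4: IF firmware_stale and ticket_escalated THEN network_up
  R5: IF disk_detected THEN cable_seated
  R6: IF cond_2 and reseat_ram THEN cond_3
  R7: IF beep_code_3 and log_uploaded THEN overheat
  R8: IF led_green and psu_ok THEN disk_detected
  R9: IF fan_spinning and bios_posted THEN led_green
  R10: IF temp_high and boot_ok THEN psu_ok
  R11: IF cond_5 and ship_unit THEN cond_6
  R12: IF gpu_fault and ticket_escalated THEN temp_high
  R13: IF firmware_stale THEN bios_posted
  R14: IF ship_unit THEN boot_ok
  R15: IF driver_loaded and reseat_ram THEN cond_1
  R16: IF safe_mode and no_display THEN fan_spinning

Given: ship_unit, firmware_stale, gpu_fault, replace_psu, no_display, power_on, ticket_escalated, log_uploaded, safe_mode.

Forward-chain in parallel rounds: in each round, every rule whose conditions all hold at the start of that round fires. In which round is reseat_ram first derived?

Round 1: R4 [IF firmware_stale and ticket_escalated THEN network_up]; R12 [IF gpu_fault and ticket_escalated THEN temp_high]; R13 [IF firmware_stale THEN bios_posted]; R14 [IF ship_unit THEN boot_ok]; R16 [IF safe_mode and no_display THEN fan_spinning]. Adds network_up, temp_high, bios_posted, boot_ok, fan_spinning.
Round 2: R9 [IF fan_spinning and bios_posted THEN led_green]; R10 [IF temp_high and boot_ok THEN psu_ok]. Adds led_green, psu_ok.
Round 3: R8 [IF led_green and psu_ok THEN disk_detected]. Adds disk_detected.
Round 4: R5 [IF disk_detected THEN cable_seated]. Adds cable_seated.
Round 5: R1 [IF cable_seated THEN reseat_ram]. Adds reseat_ram.
reseat_ram first appears in round 5.

5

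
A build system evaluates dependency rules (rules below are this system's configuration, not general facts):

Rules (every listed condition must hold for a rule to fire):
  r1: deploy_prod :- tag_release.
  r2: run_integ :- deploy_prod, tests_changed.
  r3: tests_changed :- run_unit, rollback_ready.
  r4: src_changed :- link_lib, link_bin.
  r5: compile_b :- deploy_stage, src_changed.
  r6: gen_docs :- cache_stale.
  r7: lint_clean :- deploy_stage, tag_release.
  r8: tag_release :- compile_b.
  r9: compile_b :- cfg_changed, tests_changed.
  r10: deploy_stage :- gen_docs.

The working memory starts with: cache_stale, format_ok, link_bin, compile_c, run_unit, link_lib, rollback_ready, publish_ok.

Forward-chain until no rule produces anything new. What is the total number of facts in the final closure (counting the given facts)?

Round 1 fires r3, r4, r6, giving tests_changed, src_changed, gen_docs.
Round 2 fires r10, giving deploy_stage.
Round 3 fires r5, giving compile_b.
Round 4 fires r8, giving tag_release.
Round 5 fires r1, r7, giving deploy_prod, lint_clean.
Round 6 fires r2, giving run_integ.
Closure: {cache_stale, compile_b, compile_c, deploy_prod, deploy_stage, format_ok, gen_docs, link_bin, link_lib, lint_clean, publish_ok, rollback_ready, run_integ, run_unit, src_changed, tag_release, tests_changed} — 17 facts.

17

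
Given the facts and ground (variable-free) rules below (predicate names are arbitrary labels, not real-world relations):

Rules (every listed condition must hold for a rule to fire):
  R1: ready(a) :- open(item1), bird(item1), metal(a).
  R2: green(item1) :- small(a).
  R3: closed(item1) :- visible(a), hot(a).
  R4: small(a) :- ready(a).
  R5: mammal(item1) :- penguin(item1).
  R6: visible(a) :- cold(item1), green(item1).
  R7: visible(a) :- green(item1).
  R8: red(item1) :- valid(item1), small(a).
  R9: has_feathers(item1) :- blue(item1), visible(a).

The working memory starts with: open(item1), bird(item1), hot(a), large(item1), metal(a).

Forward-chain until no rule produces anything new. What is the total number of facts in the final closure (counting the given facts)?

Round 1: R1 [ready(a) :- open(item1), bird(item1), metal(a).]. New: ready(a).
Round 2: R4 [small(a) :- ready(a).]. New: small(a).
Round 3: R2 [green(item1) :- small(a).]. New: green(item1).
Round 4: R7 [visible(a) :- green(item1).]. New: visible(a).
Round 5: R3 [closed(item1) :- visible(a), hot(a).]. New: closed(item1).
Closure: {bird(item1), closed(item1), green(item1), hot(a), large(item1), metal(a), open(item1), ready(a), small(a), visible(a)} — 10 facts.

10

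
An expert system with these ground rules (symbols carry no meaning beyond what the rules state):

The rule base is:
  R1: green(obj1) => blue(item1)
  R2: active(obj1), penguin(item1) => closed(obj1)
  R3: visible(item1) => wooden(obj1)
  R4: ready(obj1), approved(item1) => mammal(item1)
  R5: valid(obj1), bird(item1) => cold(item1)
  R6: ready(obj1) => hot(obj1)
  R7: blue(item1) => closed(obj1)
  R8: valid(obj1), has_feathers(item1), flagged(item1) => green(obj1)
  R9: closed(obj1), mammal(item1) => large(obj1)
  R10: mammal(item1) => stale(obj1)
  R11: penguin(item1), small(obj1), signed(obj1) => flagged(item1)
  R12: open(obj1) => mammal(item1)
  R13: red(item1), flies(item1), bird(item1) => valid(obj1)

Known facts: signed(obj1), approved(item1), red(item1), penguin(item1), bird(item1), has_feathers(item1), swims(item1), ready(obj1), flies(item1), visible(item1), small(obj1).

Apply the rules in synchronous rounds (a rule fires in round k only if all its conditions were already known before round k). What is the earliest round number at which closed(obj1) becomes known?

Round 1: R3 [visible(item1) => wooden(obj1)]; R4 [ready(obj1), approved(item1) => mammal(item1)]; R6 [ready(obj1) => hot(obj1)]; R11 [penguin(item1), small(obj1), signed(obj1) => flagged(item1)]; R13 [red(item1), flies(item1), bird(item1) => valid(obj1)]. New: wooden(obj1), mammal(item1), hot(obj1), flagged(item1), valid(obj1).
Round 2: R5 [valid(obj1), bird(item1) => cold(item1)]; R8 [valid(obj1), has_feathers(item1), flagged(item1) => green(obj1)]; R10 [mammal(item1) => stale(obj1)]. New: cold(item1), green(obj1), stale(obj1).
Round 3: R1 [green(obj1) => blue(item1)]. New: blue(item1).
Round 4: R7 [blue(item1) => closed(obj1)]. New: closed(obj1).
closed(obj1) first appears in round 4.

4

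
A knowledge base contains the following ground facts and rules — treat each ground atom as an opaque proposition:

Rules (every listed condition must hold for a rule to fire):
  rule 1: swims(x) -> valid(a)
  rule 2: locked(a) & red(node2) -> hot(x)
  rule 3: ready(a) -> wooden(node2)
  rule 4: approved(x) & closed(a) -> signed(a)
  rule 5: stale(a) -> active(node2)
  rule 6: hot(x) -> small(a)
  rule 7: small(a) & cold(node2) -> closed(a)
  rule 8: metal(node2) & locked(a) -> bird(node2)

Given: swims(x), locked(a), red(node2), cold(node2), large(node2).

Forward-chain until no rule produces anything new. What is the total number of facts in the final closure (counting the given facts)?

9

Round 1 — rule 1, rule 2, derive valid(a), hot(x).
Round 2 — rule 6, derive small(a).
Round 3 — rule 7, derive closed(a).
Closure: {closed(a), cold(node2), hot(x), large(node2), locked(a), red(node2), small(a), swims(x), valid(a)} — 9 facts.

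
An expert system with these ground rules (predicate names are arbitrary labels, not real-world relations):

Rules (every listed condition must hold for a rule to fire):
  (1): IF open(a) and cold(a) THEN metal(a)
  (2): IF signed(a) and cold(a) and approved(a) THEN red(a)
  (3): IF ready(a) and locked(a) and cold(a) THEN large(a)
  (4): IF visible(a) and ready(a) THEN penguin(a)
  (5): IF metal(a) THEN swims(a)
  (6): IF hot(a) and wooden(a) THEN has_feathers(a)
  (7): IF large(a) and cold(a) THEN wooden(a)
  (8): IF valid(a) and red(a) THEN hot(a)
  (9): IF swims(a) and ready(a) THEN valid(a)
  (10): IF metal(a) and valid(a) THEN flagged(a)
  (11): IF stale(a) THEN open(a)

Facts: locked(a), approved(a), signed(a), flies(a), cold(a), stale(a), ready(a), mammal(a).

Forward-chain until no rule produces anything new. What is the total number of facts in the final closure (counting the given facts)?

18

Round 1 fires (2), (3), (11), giving red(a), large(a), open(a).
Round 2 fires (1), (7), giving metal(a), wooden(a).
Round 3 fires (5), giving swims(a).
Round 4 fires (9), giving valid(a).
Round 5 fires (8), (10), giving hot(a), flagged(a).
Round 6 fires (6), giving has_feathers(a).
Closure: {approved(a), cold(a), flagged(a), flies(a), has_feathers(a), hot(a), large(a), locked(a), mammal(a), metal(a), open(a), ready(a), red(a), signed(a), stale(a), swims(a), valid(a), wooden(a)} — 18 facts.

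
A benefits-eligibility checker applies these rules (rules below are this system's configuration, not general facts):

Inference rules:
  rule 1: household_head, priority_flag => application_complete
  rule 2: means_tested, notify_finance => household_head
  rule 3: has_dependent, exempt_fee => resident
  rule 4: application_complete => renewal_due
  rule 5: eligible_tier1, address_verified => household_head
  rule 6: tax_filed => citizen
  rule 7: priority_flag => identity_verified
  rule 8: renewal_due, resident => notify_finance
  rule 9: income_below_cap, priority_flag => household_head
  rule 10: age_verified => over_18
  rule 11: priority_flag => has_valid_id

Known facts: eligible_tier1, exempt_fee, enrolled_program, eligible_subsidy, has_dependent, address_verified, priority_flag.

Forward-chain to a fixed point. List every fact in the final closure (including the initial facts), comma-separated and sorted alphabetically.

Round 1 fires rule 3, rule 5, rule 7, rule 11, giving resident, household_head, identity_verified, has_valid_id.
Round 2 fires rule 1, giving application_complete.
Round 3 fires rule 4, giving renewal_due.
Round 4 fires rule 8, giving notify_finance.

address_verified, application_complete, eligible_subsidy, eligible_tier1, enrolled_program, exempt_fee, has_dependent, has_valid_id, household_head, identity_verified, notify_finance, priority_flag, renewal_due, resident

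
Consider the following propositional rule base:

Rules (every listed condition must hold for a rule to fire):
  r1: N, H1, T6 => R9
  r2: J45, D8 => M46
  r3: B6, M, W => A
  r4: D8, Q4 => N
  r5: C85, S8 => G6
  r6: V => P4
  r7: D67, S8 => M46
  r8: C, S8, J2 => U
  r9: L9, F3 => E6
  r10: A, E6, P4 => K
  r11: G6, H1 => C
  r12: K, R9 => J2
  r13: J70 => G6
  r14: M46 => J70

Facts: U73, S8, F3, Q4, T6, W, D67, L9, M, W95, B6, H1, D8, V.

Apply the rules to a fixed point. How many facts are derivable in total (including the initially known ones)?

Round 1 — r3, r4, r6, r7, r9, derive A, N, P4, M46, E6.
Round 2 — r1, r10, r14, derive R9, K, J70.
Round 3 — r12, r13, derive J2, G6.
Round 4 — r11, derive C.
Round 5 — r8, derive U.
Closure: {A, B6, C, D67, D8, E6, F3, G6, H1, J2, J70, K, L9, M, M46, N, P4, Q4, R9, S8, T6, U, U73, V, W, W95} — 26 facts.

26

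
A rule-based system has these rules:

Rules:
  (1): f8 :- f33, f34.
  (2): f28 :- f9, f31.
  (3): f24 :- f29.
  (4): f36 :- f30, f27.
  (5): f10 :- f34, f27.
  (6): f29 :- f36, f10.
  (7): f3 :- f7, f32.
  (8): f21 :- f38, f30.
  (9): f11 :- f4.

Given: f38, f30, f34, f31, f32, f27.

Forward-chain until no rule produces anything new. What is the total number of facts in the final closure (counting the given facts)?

Round 1: (4) [f36 :- f30, f27.]; (5) [f10 :- f34, f27.]; (8) [f21 :- f38, f30.]. New: f36, f10, f21.
Round 2: (6) [f29 :- f36, f10.]. New: f29.
Round 3: (3) [f24 :- f29.]. New: f24.
Closure: {f10, f21, f24, f27, f29, f30, f31, f32, f34, f36, f38} — 11 facts.

11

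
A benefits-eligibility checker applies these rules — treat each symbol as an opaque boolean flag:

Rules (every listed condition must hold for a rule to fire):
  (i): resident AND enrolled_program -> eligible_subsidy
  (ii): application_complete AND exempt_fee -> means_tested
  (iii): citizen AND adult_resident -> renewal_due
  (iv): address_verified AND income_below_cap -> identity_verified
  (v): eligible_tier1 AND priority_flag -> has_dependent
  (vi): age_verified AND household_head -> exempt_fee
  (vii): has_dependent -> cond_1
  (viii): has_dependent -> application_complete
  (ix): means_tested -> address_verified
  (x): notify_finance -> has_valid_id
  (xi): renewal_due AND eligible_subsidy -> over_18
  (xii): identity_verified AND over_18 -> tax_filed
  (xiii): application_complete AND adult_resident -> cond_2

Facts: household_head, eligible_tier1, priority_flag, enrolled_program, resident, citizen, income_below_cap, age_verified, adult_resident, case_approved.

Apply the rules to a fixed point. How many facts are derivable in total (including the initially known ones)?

22

Round 1: (i) [resident AND enrolled_program -> eligible_subsidy]; (iii) [citizen AND adult_resident -> renewal_due]; (v) [eligible_tier1 AND priority_flag -> has_dependent]; (vi) [age_verified AND household_head -> exempt_fee]. New: eligible_subsidy, renewal_due, has_dependent, exempt_fee.
Round 2: (vii) [has_dependent -> cond_1]; (viii) [has_dependent -> application_complete]; (xi) [renewal_due AND eligible_subsidy -> over_18]. New: cond_1, application_complete, over_18.
Round 3: (ii) [application_complete AND exempt_fee -> means_tested]; (xiii) [application_complete AND adult_resident -> cond_2]. New: means_tested, cond_2.
Round 4: (ix) [means_tested -> address_verified]. New: address_verified.
Round 5: (iv) [address_verified AND income_below_cap -> identity_verified]. New: identity_verified.
Round 6: (xii) [identity_verified AND over_18 -> tax_filed]. New: tax_filed.
Closure: {address_verified, adult_resident, age_verified, application_complete, case_approved, citizen, cond_1, cond_2, eligible_subsidy, eligible_tier1, enrolled_program, exempt_fee, has_dependent, household_head, identity_verified, income_below_cap, means_tested, over_18, priority_flag, renewal_due, resident, tax_filed} — 22 facts.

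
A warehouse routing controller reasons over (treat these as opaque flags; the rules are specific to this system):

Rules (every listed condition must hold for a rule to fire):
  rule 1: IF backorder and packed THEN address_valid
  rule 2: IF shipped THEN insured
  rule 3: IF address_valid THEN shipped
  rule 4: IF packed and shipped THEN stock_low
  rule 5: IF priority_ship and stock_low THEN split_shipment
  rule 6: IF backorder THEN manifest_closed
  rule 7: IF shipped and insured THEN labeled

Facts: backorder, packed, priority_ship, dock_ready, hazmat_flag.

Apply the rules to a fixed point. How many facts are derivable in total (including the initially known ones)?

[1] rule 1 [IF backorder and packed THEN address_valid]; rule 6 [IF backorder THEN manifest_closed]. ⇒ new: address_valid, manifest_closed.
[2] rule 3 [IF address_valid THEN shipped]. ⇒ new: shipped.
[3] rule 2 [IF shipped THEN insured]; rule 4 [IF packed and shipped THEN stock_low]. ⇒ new: insured, stock_low.
[4] rule 5 [IF priority_ship and stock_low THEN split_shipment]; rule 7 [IF shipped and insured THEN labeled]. ⇒ new: split_shipment, labeled.
Closure: {address_valid, backorder, dock_ready, hazmat_flag, insured, labeled, manifest_closed, packed, priority_ship, shipped, split_shipment, stock_low} — 12 facts.

12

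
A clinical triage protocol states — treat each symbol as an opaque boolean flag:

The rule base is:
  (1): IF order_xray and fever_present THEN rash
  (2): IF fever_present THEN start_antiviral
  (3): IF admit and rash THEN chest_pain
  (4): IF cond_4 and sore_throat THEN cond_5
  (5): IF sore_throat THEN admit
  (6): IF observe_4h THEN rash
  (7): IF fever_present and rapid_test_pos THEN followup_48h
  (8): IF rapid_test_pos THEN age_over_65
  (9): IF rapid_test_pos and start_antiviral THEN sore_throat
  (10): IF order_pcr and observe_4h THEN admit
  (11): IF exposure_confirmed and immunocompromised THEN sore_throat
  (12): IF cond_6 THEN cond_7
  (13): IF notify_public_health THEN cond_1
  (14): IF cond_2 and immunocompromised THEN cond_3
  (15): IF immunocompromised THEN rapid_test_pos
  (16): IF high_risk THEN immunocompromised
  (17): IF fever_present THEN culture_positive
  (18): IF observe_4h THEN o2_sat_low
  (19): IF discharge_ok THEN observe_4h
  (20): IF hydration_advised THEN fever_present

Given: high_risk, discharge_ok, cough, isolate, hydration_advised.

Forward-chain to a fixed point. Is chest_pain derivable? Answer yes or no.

Round 1 fires (16), (19), (20), giving immunocompromised, observe_4h, fever_present.
Round 2 fires (2), (6), (15), (17), (18), giving start_antiviral, rash, rapid_test_pos, culture_positive, o2_sat_low.
Round 3 fires (7), (8), (9), giving followup_48h, age_over_65, sore_throat.
Round 4 fires (5), giving admit.
Round 5 fires (3), giving chest_pain.
chest_pain appears in round 5, so it is derivable.

yes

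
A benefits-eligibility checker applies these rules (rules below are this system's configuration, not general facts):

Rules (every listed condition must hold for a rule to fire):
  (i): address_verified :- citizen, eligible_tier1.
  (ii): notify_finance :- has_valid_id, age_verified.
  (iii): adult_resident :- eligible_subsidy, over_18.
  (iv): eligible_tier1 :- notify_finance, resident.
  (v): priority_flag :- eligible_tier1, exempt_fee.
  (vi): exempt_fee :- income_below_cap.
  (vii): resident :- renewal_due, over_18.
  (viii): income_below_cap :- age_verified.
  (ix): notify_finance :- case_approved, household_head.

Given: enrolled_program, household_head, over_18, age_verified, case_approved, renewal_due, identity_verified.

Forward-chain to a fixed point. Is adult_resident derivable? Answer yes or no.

Round 1: (vii) [resident :- renewal_due, over_18.]; (viii) [income_below_cap :- age_verified.]; (ix) [notify_finance :- case_approved, household_head.]. New: resident, income_below_cap, notify_finance.
Round 2: (iv) [eligible_tier1 :- notify_finance, resident.]; (vi) [exempt_fee :- income_below_cap.]. New: eligible_tier1, exempt_fee.
Round 3: (v) [priority_flag :- eligible_tier1, exempt_fee.]. New: priority_flag.
Fixed point reached. adult_resident is concluded only by (iii); (iii) needs eligible_subsidy (never derived).

no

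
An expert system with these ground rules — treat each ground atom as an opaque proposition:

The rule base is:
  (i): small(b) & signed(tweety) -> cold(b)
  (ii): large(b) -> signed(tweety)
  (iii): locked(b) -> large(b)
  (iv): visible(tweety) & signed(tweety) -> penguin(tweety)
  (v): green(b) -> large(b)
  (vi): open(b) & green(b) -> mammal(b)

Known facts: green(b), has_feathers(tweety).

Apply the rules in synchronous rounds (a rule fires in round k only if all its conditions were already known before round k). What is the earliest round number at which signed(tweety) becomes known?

2

Round 1 fires (v), giving large(b).
Round 2 fires (ii), giving signed(tweety).
signed(tweety) first appears in round 2.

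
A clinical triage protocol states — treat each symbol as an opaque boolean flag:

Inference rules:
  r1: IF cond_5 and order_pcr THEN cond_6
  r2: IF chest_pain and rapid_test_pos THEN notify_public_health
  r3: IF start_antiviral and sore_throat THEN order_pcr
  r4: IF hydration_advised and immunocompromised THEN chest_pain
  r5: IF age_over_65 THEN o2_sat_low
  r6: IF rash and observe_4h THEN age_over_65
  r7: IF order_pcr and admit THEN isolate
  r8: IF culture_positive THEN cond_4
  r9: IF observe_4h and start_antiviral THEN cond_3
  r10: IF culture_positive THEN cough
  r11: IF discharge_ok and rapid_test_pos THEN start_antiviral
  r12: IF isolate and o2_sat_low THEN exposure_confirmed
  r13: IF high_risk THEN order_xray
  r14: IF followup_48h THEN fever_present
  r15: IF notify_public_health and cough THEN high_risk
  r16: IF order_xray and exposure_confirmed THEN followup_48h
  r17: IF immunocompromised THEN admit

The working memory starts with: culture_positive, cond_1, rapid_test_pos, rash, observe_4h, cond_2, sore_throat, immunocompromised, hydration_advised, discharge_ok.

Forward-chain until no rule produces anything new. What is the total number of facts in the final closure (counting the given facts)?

Round 1 fires r4, r6, r8, r10, r11, r17, giving chest_pain, age_over_65, cond_4, cough, start_antiviral, admit.
Round 2 fires r2, r3, r5, r9, giving notify_public_health, order_pcr, o2_sat_low, cond_3.
Round 3 fires r7, r15, giving isolate, high_risk.
Round 4 fires r12, r13, giving exposure_confirmed, order_xray.
Round 5 fires r16, giving followup_48h.
Round 6 fires r14, giving fever_present.
Closure: {admit, age_over_65, chest_pain, cond_1, cond_2, cond_3, cond_4, cough, culture_positive, discharge_ok, exposure_confirmed, fever_present, followup_48h, high_risk, hydration_advised, immunocompromised, isolate, notify_public_health, o2_sat_low, observe_4h, order_pcr, order_xray, rapid_test_pos, rash, sore_throat, start_antiviral} — 26 facts.

26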